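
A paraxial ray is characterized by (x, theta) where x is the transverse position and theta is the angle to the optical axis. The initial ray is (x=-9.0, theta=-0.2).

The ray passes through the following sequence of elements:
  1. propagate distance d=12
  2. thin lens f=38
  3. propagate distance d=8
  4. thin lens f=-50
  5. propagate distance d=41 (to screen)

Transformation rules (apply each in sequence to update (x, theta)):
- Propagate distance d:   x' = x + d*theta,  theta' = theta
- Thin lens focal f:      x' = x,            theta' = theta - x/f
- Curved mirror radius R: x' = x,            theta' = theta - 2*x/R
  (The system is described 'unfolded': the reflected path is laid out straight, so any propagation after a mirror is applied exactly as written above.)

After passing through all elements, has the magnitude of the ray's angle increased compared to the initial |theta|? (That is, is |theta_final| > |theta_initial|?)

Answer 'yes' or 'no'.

Initial: x=-9.0000 theta=-0.2000
After 1 (propagate distance d=12): x=-11.4000 theta=-0.2000
After 2 (thin lens f=38): x=-11.4000 theta=0.1000
After 3 (propagate distance d=8): x=-10.6000 theta=0.1000
After 4 (thin lens f=-50): x=-10.6000 theta=-0.1120
After 5 (propagate distance d=41 (to screen)): x=-15.1920 theta=-0.1120
|theta_initial|=0.2000 |theta_final|=0.1120 -> not increased

Answer: no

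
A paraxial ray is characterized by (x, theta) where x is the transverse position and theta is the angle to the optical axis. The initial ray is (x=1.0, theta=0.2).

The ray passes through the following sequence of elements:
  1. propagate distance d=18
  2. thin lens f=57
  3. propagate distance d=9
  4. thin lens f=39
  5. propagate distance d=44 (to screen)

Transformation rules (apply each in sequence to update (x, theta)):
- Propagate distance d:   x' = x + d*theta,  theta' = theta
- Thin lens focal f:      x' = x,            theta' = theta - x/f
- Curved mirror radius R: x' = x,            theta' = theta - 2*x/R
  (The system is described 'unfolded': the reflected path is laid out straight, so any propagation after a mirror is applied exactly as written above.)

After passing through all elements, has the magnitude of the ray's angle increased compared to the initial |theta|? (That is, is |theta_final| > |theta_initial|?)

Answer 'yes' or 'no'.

Initial: x=1.0000 theta=0.2000
After 1 (propagate distance d=18): x=4.6000 theta=0.2000
After 2 (thin lens f=57): x=4.6000 theta=34/285 (≈0.1193)
After 3 (propagate distance d=9): x=539/95 (≈5.6737) theta=34/285 (≈0.1193)
After 4 (thin lens f=39): x=539/95 (≈5.6737) theta=-97/3705 (≈-0.0262)
After 5 (propagate distance d=44 (to screen)): x=16753/3705 (≈4.5217) theta=-97/3705 (≈-0.0262)
|theta_initial|=0.2000 |theta_final|=97/3705 (≈0.0262) -> not increased

Answer: no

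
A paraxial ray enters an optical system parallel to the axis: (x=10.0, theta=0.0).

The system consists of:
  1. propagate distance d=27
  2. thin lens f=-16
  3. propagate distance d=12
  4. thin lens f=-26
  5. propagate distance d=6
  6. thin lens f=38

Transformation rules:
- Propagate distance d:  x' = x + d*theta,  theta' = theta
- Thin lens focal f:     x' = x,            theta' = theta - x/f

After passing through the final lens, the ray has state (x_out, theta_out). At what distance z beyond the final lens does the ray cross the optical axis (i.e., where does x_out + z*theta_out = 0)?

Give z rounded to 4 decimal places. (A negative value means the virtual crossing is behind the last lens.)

Initial: x=10.0000 theta=0.0000
After 1 (propagate distance d=27): x=10.0000 theta=0.0000
After 2 (thin lens f=-16): x=10.0000 theta=0.6250
After 3 (propagate distance d=12): x=17.5000 theta=0.6250
After 4 (thin lens f=-26): x=17.5000 theta=135/104 (≈1.2981)
After 5 (propagate distance d=6): x=1315/52 (≈25.2885) theta=135/104 (≈1.2981)
After 6 (thin lens f=38): x=1315/52 (≈25.2885) theta=625/988 (≈0.6326)
z_focus = -x_out/theta_out = -(1315/52)/(625/988) = -39.9760
Rounded to 4 decimal places: z = -39.9760

Answer: -39.9760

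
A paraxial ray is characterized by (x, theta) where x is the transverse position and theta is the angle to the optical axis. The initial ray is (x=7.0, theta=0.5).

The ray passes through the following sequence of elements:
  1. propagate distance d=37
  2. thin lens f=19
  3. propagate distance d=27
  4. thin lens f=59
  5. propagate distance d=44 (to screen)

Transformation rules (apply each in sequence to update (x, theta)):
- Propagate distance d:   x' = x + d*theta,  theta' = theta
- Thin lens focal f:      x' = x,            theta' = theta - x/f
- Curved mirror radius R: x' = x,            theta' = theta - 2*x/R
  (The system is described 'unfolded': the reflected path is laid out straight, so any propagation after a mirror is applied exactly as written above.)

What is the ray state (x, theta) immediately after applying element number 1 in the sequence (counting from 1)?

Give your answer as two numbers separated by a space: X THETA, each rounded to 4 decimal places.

Answer: 25.5000 0.5000

Derivation:
Initial: x=7.0000 theta=0.5000
After 1 (propagate distance d=37): x=25.5000 theta=0.5000
Rounded to 4 decimal places: x = 25.5000, theta = 0.5000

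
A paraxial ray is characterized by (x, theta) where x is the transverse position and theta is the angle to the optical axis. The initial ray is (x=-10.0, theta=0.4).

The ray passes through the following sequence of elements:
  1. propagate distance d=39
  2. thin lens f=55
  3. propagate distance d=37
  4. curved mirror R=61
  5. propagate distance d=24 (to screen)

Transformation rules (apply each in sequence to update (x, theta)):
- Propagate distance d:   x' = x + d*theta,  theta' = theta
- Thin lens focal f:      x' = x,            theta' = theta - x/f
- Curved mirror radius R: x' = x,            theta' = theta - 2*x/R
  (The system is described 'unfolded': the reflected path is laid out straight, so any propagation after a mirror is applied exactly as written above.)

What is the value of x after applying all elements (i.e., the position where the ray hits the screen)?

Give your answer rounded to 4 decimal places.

Initial: x=-10.0000 theta=0.4000
After 1 (propagate distance d=39): x=5.6000 theta=0.4000
After 2 (thin lens f=55): x=5.6000 theta=82/275 (≈0.2982)
After 3 (propagate distance d=37): x=4574/275 (≈16.6327) theta=82/275 (≈0.2982)
After 4 (curved mirror R=61): x=4574/275 (≈16.6327) theta=-4146/16775 (≈-0.2472)
After 5 (propagate distance d=24 (to screen)): x=35902/3355 (≈10.7010) theta=-4146/16775 (≈-0.2472)
Rounded to 4 decimal places: x = 10.7010

Answer: 10.7010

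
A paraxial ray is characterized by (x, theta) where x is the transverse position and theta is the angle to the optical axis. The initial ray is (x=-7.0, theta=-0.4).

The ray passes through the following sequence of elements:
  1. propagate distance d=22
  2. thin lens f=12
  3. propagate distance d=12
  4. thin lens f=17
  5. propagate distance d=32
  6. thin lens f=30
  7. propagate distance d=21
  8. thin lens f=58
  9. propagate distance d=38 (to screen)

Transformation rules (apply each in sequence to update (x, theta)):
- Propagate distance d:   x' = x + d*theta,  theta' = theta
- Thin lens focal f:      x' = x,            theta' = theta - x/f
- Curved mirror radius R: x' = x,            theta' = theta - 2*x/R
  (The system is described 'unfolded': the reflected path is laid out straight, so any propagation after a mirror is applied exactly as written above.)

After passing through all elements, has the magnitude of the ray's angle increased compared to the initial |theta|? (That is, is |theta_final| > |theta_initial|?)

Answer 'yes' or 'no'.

Initial: x=-7.0000 theta=-0.4000
After 1 (propagate distance d=22): x=-15.8000 theta=-0.4000
After 2 (thin lens f=12): x=-15.8000 theta=11/12 (≈0.9167)
After 3 (propagate distance d=12): x=-4.8000 theta=11/12 (≈0.9167)
After 4 (thin lens f=17): x=-4.8000 theta=1223/1020 (≈1.1990)
After 5 (propagate distance d=32): x=1712/51 (≈33.5686) theta=1223/1020 (≈1.1990)
After 6 (thin lens f=30): x=1712/51 (≈33.5686) theta=49/612 (≈0.0801)
After 7 (propagate distance d=21): x=35.2500 theta=49/612 (≈0.0801)
After 8 (thin lens f=58): x=35.2500 theta=-18731/35496 (≈-0.5277)
After 9 (propagate distance d=38 (to screen)): x=67432/4437 (≈15.1977) theta=-18731/35496 (≈-0.5277)
|theta_initial|=0.4000 |theta_final|=18731/35496 (≈0.5277) -> increased

Answer: yes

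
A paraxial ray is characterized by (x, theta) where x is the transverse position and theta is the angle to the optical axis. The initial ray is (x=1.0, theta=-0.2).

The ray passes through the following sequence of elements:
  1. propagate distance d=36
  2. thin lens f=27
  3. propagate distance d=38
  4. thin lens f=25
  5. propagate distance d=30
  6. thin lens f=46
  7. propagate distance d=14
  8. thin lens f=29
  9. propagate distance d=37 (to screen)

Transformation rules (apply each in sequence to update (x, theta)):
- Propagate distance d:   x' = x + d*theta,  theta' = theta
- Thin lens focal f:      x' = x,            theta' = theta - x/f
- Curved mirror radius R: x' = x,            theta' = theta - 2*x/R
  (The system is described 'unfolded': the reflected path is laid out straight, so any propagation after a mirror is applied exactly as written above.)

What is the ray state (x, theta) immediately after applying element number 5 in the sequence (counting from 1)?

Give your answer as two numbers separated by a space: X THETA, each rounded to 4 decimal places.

Initial: x=1.0000 theta=-0.2000
After 1 (propagate distance d=36): x=-6.2000 theta=-0.2000
After 2 (thin lens f=27): x=-6.2000 theta=4/135 (≈0.0296)
After 3 (propagate distance d=38): x=-137/27 (≈-5.0741) theta=4/135 (≈0.0296)
After 4 (thin lens f=25): x=-137/27 (≈-5.0741) theta=157/675 (≈0.2326)
After 5 (propagate distance d=30): x=257/135 (≈1.9037) theta=157/675 (≈0.2326)
Rounded to 4 decimal places: x = 1.9037, theta = 0.2326

Answer: 1.9037 0.2326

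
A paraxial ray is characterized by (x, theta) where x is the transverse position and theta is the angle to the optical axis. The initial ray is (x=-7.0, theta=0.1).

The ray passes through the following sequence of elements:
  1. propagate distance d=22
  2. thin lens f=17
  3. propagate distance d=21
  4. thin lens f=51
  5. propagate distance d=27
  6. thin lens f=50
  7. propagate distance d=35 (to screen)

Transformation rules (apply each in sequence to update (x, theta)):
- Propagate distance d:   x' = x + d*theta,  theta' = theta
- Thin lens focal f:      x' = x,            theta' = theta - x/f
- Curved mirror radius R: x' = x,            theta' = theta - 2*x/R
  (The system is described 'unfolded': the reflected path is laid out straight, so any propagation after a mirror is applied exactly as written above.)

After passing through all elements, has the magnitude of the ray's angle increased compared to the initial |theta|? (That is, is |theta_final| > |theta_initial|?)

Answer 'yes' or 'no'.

Answer: no

Derivation:
Initial: x=-7.0000 theta=0.1000
After 1 (propagate distance d=22): x=-4.8000 theta=0.1000
After 2 (thin lens f=17): x=-4.8000 theta=13/34 (≈0.3824)
After 3 (propagate distance d=21): x=549/170 (≈3.2294) theta=13/34 (≈0.3824)
After 4 (thin lens f=51): x=549/170 (≈3.2294) theta=461/1445 (≈0.3190)
After 5 (propagate distance d=27): x=34227/2890 (≈11.8433) theta=461/1445 (≈0.3190)
After 6 (thin lens f=50): x=34227/2890 (≈11.8433) theta=11873/144500 (≈0.0822)
After 7 (propagate distance d=35 (to screen)): x=425381/28900 (≈14.7191) theta=11873/144500 (≈0.0822)
|theta_initial|=0.1000 |theta_final|=11873/144500 (≈0.0822) -> not increased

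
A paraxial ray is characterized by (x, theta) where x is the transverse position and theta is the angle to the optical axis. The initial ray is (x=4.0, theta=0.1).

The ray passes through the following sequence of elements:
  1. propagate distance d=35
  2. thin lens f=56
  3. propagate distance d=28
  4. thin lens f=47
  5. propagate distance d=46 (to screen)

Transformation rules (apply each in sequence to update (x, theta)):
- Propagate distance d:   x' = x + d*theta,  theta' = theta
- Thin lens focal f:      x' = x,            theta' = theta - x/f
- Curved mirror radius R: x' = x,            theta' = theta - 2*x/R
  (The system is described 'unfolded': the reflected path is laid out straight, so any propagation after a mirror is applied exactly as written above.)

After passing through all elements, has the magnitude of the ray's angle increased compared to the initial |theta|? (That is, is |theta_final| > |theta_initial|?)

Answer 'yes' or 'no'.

Answer: yes

Derivation:
Initial: x=4.0000 theta=0.1000
After 1 (propagate distance d=35): x=7.5000 theta=0.1000
After 2 (thin lens f=56): x=7.5000 theta=-19/560 (≈-0.0339)
After 3 (propagate distance d=28): x=6.5500 theta=-19/560 (≈-0.0339)
After 4 (thin lens f=47): x=6.5500 theta=-4561/26320 (≈-0.1733)
After 5 (propagate distance d=46 (to screen)): x=-3741/2632 (≈-1.4214) theta=-4561/26320 (≈-0.1733)
|theta_initial|=0.1000 |theta_final|=4561/26320 (≈0.1733) -> increased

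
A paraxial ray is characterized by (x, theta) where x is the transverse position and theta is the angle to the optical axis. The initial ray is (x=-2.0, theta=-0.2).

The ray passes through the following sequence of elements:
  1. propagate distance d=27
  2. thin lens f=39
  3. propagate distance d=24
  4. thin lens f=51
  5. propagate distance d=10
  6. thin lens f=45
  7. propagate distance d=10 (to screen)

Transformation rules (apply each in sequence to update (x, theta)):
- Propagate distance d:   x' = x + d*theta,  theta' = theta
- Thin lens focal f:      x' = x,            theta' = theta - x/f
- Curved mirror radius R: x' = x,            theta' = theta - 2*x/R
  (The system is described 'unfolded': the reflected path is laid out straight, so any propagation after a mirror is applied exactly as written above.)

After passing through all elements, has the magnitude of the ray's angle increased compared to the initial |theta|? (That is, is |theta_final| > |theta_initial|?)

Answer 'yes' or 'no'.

Answer: yes

Derivation:
Initial: x=-2.0000 theta=-0.2000
After 1 (propagate distance d=27): x=-7.4000 theta=-0.2000
After 2 (thin lens f=39): x=-7.4000 theta=-2/195 (≈-0.0103)
After 3 (propagate distance d=24): x=-497/65 (≈-7.6462) theta=-2/195 (≈-0.0103)
After 4 (thin lens f=51): x=-497/65 (≈-7.6462) theta=463/3315 (≈0.1397)
After 5 (propagate distance d=10): x=-20717/3315 (≈-6.2495) theta=463/3315 (≈0.1397)
After 6 (thin lens f=45): x=-20717/3315 (≈-6.2495) theta=41552/149175 (≈0.2785)
After 7 (propagate distance d=10 (to screen)): x=-103349/29835 (≈-3.4640) theta=41552/149175 (≈0.2785)
|theta_initial|=0.2000 |theta_final|=41552/149175 (≈0.2785) -> increased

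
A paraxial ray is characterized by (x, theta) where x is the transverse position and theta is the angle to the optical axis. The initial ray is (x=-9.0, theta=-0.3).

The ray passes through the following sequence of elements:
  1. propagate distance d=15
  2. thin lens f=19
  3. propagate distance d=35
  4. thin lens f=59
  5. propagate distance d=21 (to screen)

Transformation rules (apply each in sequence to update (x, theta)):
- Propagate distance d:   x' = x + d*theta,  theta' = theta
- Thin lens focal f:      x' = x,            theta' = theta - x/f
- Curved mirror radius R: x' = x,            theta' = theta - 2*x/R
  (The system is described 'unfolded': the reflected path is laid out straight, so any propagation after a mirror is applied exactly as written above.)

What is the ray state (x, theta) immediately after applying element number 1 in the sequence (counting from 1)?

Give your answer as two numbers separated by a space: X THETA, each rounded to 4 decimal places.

Answer: -13.5000 -0.3000

Derivation:
Initial: x=-9.0000 theta=-0.3000
After 1 (propagate distance d=15): x=-13.5000 theta=-0.3000
Rounded to 4 decimal places: x = -13.5000, theta = -0.3000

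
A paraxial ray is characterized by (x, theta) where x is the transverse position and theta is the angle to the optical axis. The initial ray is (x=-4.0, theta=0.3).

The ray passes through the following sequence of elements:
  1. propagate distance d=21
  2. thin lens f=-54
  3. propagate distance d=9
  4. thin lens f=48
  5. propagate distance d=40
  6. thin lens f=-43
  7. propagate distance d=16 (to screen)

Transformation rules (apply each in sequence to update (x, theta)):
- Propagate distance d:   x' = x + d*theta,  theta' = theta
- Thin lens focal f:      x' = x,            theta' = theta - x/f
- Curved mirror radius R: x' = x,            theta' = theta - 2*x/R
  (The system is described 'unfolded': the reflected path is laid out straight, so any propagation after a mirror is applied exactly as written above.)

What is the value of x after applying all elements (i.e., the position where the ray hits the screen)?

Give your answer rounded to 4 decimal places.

Answer: 23.7209

Derivation:
Initial: x=-4.0000 theta=0.3000
After 1 (propagate distance d=21): x=2.3000 theta=0.3000
After 2 (thin lens f=-54): x=2.3000 theta=37/108 (≈0.3426)
After 3 (propagate distance d=9): x=323/60 (≈5.3833) theta=37/108 (≈0.3426)
After 4 (thin lens f=48): x=323/60 (≈5.3833) theta=1991/8640 (≈0.2304)
After 5 (propagate distance d=40): x=15769/1080 (≈14.6009) theta=1991/8640 (≈0.2304)
After 6 (thin lens f=-43): x=15769/1080 (≈14.6009) theta=42353/74304 (≈0.5700)
After 7 (propagate distance d=16 (to screen)): x=367199/15480 (≈23.7209) theta=42353/74304 (≈0.5700)
Rounded to 4 decimal places: x = 23.7209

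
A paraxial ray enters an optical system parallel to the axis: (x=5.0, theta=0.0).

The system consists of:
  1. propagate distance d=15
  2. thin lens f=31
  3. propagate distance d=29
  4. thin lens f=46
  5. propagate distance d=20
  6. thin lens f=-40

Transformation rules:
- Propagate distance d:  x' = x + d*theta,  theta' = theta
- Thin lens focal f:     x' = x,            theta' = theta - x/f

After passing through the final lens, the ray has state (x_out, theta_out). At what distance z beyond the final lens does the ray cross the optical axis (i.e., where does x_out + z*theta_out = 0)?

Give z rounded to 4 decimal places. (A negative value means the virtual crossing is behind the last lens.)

Initial: x=5.0000 theta=0.0000
After 1 (propagate distance d=15): x=5.0000 theta=0.0000
After 2 (thin lens f=31): x=5.0000 theta=-5/31 (≈-0.1613)
After 3 (propagate distance d=29): x=10/31 (≈0.3226) theta=-5/31 (≈-0.1613)
After 4 (thin lens f=46): x=10/31 (≈0.3226) theta=-120/713 (≈-0.1683)
After 5 (propagate distance d=20): x=-70/23 (≈-3.0435) theta=-120/713 (≈-0.1683)
After 6 (thin lens f=-40): x=-70/23 (≈-3.0435) theta=-697/2852 (≈-0.2444)
z_focus = -x_out/theta_out = -(-70/23)/(-697/2852) = -8680/697 ≈ -12.4534
Rounded to 4 decimal places: z = -12.4534

Answer: -12.4534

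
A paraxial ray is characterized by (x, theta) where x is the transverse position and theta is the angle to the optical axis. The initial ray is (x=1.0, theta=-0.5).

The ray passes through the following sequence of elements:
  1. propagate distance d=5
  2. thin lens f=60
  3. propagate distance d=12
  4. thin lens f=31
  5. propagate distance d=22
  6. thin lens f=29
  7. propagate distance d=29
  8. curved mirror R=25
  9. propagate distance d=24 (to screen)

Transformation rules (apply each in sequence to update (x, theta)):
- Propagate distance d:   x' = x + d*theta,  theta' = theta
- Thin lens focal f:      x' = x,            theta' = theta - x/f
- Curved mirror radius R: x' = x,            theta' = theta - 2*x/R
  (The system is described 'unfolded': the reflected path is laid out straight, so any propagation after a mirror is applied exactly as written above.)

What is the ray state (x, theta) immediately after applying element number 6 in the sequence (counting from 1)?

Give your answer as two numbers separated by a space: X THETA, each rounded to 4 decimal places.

Initial: x=1.0000 theta=-0.5000
After 1 (propagate distance d=5): x=-1.5000 theta=-0.5000
After 2 (thin lens f=60): x=-1.5000 theta=-0.4750
After 3 (propagate distance d=12): x=-7.2000 theta=-0.4750
After 4 (thin lens f=31): x=-7.2000 theta=-301/1240 (≈-0.2427)
After 5 (propagate distance d=22): x=-1555/124 (≈-12.5403) theta=-301/1240 (≈-0.2427)
After 6 (thin lens f=29): x=-1555/124 (≈-12.5403) theta=6821/35960 (≈0.1897)
Rounded to 4 decimal places: x = -12.5403, theta = 0.1897

Answer: -12.5403 0.1897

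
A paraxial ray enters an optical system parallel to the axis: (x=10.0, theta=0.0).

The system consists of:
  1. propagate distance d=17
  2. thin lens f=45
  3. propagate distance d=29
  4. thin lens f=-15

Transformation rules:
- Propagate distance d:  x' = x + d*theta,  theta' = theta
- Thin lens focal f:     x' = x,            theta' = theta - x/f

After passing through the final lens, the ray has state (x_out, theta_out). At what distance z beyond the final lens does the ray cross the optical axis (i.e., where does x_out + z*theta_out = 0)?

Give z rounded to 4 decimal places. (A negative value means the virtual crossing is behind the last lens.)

Answer: -240.0000

Derivation:
Initial: x=10.0000 theta=0.0000
After 1 (propagate distance d=17): x=10.0000 theta=0.0000
After 2 (thin lens f=45): x=10.0000 theta=-2/9 (≈-0.2222)
After 3 (propagate distance d=29): x=32/9 (≈3.5556) theta=-2/9 (≈-0.2222)
After 4 (thin lens f=-15): x=32/9 (≈3.5556) theta=2/135 (≈0.0148)
z_focus = -x_out/theta_out = -(32/9)/(2/135) = -240.0000
Rounded to 4 decimal places: z = -240.0000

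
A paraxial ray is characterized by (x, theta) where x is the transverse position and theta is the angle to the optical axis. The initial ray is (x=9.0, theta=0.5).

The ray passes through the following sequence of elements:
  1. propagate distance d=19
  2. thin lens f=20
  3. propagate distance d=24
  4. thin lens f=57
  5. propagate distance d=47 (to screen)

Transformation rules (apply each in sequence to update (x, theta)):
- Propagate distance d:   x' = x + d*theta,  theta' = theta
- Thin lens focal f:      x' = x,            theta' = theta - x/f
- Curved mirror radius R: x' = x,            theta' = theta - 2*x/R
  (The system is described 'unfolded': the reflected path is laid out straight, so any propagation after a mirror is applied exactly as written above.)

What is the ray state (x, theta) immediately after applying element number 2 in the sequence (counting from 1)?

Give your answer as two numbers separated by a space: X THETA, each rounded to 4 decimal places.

Initial: x=9.0000 theta=0.5000
After 1 (propagate distance d=19): x=18.5000 theta=0.5000
After 2 (thin lens f=20): x=18.5000 theta=-0.4250
Rounded to 4 decimal places: x = 18.5000, theta = -0.4250

Answer: 18.5000 -0.4250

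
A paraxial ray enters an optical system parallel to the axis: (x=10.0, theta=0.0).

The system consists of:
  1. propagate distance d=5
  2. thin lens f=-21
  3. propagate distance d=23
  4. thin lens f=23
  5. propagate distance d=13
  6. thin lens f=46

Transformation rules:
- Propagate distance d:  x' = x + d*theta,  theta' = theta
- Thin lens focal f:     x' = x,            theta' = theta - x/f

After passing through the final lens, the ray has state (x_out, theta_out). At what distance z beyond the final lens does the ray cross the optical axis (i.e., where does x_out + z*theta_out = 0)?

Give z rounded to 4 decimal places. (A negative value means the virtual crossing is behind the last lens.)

Answer: 19.9378

Derivation:
Initial: x=10.0000 theta=0.0000
After 1 (propagate distance d=5): x=10.0000 theta=0.0000
After 2 (thin lens f=-21): x=10.0000 theta=10/21 (≈0.4762)
After 3 (propagate distance d=23): x=440/21 (≈20.9524) theta=10/21 (≈0.4762)
After 4 (thin lens f=23): x=440/21 (≈20.9524) theta=-10/23 (≈-0.4348)
After 5 (propagate distance d=13): x=7390/483 (≈15.3002) theta=-10/23 (≈-0.4348)
After 6 (thin lens f=46): x=7390/483 (≈15.3002) theta=-8525/11109 (≈-0.7674)
z_focus = -x_out/theta_out = -(7390/483)/(-8525/11109) = 33994/1705 ≈ 19.9378
Rounded to 4 decimal places: z = 19.9378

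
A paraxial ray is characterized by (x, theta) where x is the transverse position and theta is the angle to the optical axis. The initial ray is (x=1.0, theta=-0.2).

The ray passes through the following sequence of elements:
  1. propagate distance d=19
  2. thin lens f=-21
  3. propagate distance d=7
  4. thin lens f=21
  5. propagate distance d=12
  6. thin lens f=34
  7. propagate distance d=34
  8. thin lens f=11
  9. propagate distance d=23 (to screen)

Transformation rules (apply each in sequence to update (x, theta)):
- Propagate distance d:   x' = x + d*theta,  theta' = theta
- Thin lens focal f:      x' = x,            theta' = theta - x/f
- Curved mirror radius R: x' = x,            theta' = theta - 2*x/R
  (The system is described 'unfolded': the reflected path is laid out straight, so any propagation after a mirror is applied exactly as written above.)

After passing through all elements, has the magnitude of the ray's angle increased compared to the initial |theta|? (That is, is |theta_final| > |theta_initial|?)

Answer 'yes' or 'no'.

Answer: yes

Derivation:
Initial: x=1.0000 theta=-0.2000
After 1 (propagate distance d=19): x=-2.8000 theta=-0.2000
After 2 (thin lens f=-21): x=-2.8000 theta=-1/3 (≈-0.3333)
After 3 (propagate distance d=7): x=-77/15 (≈-5.1333) theta=-1/3 (≈-0.3333)
After 4 (thin lens f=21): x=-77/15 (≈-5.1333) theta=-4/45 (≈-0.0889)
After 5 (propagate distance d=12): x=-6.2000 theta=-4/45 (≈-0.0889)
After 6 (thin lens f=34): x=-6.2000 theta=143/1530 (≈0.0935)
After 7 (propagate distance d=34): x=-136/45 (≈-3.0222) theta=143/1530 (≈0.0935)
After 8 (thin lens f=11): x=-136/45 (≈-3.0222) theta=6197/16830 (≈0.3682)
After 9 (propagate distance d=23 (to screen)): x=91667/16830 (≈5.4466) theta=6197/16830 (≈0.3682)
|theta_initial|=0.2000 |theta_final|=6197/16830 (≈0.3682) -> increased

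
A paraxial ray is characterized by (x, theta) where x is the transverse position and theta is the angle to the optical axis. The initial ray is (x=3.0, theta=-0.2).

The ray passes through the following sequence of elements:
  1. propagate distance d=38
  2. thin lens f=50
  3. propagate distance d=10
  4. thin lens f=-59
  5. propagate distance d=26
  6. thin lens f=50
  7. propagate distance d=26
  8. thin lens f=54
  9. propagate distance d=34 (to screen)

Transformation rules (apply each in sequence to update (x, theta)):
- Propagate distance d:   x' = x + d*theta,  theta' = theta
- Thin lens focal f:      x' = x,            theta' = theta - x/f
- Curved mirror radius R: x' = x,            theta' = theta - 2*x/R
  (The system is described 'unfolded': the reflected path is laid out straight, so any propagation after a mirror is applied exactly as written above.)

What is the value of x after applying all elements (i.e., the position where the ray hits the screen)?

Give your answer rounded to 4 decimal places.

Initial: x=3.0000 theta=-0.2000
After 1 (propagate distance d=38): x=-4.6000 theta=-0.2000
After 2 (thin lens f=50): x=-4.6000 theta=-0.1080
After 3 (propagate distance d=10): x=-5.6800 theta=-0.1080
After 4 (thin lens f=-59): x=-5.6800 theta=-3013/14750 (≈-0.2043)
After 5 (propagate distance d=26): x=-81059/7375 (≈-10.9911) theta=-3013/14750 (≈-0.2043)
After 6 (thin lens f=50): x=-81059/7375 (≈-10.9911) theta=2867/184375 (≈0.0155)
After 7 (propagate distance d=26): x=-1951933/184375 (≈-10.5868) theta=2867/184375 (≈0.0155)
After 8 (thin lens f=54): x=-1951933/184375 (≈-10.5868) theta=2106751/9956250 (≈0.2116)
After 9 (propagate distance d=34 (to screen)): x=-16887424/4978125 (≈-3.3923) theta=2106751/9956250 (≈0.2116)
Rounded to 4 decimal places: x = -3.3923

Answer: -3.3923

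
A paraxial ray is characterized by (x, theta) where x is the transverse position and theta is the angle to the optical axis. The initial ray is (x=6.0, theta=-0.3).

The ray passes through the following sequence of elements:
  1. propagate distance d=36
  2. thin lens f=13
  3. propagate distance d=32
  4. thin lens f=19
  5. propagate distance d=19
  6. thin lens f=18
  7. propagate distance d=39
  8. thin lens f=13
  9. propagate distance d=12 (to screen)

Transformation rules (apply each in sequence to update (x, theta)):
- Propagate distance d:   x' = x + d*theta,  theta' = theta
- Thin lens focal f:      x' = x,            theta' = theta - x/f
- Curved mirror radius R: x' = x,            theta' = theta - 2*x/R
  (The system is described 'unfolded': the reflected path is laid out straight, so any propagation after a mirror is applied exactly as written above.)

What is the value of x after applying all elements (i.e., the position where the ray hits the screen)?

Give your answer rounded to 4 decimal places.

Initial: x=6.0000 theta=-0.3000
After 1 (propagate distance d=36): x=-4.8000 theta=-0.3000
After 2 (thin lens f=13): x=-4.8000 theta=9/130 (≈0.0692)
After 3 (propagate distance d=32): x=-168/65 (≈-2.5846) theta=9/130 (≈0.0692)
After 4 (thin lens f=19): x=-168/65 (≈-2.5846) theta=39/190 (≈0.2053)
After 5 (propagate distance d=19): x=171/130 (≈1.3154) theta=39/190 (≈0.2053)
After 6 (thin lens f=18): x=171/130 (≈1.3154) theta=653/4940 (≈0.1322)
After 7 (propagate distance d=39): x=6393/988 (≈6.4706) theta=653/4940 (≈0.1322)
After 8 (thin lens f=13): x=6393/988 (≈6.4706) theta=-5869/16055 (≈-0.3656)
After 9 (propagate distance d=12 (to screen)): x=133833/64220 (≈2.0840) theta=-5869/16055 (≈-0.3656)
Rounded to 4 decimal places: x = 2.0840

Answer: 2.0840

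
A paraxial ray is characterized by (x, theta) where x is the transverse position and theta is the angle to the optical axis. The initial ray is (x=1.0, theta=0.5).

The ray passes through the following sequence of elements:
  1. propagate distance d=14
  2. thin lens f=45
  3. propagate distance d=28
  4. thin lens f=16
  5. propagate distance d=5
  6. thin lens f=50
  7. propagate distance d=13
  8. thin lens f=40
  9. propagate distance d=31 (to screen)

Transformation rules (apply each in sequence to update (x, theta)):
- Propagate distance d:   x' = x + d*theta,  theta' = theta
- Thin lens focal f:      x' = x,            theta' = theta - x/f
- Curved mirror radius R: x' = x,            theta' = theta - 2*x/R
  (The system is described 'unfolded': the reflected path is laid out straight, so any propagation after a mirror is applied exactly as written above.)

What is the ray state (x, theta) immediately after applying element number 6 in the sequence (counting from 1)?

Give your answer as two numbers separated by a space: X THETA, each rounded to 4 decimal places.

Answer: 13.3139 -1.0079

Derivation:
Initial: x=1.0000 theta=0.5000
After 1 (propagate distance d=14): x=8.0000 theta=0.5000
After 2 (thin lens f=45): x=8.0000 theta=29/90 (≈0.3222)
After 3 (propagate distance d=28): x=766/45 (≈17.0222) theta=29/90 (≈0.3222)
After 4 (thin lens f=16): x=766/45 (≈17.0222) theta=-89/120 (≈-0.7417)
After 5 (propagate distance d=5): x=4793/360 (≈13.3139) theta=-89/120 (≈-0.7417)
After 6 (thin lens f=50): x=4793/360 (≈13.3139) theta=-18143/18000 (≈-1.0079)
Rounded to 4 decimal places: x = 13.3139, theta = -1.0079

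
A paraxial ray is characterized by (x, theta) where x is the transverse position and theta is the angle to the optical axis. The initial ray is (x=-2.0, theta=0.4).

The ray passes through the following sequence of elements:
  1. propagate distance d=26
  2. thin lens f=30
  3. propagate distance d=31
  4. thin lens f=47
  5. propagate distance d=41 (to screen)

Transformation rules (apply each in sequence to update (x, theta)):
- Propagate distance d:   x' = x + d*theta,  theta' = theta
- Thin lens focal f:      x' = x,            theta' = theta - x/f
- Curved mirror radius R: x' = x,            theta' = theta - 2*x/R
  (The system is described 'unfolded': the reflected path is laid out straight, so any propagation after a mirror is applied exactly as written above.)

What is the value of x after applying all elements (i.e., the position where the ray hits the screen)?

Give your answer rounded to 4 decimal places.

Answer: 6.4672

Derivation:
Initial: x=-2.0000 theta=0.4000
After 1 (propagate distance d=26): x=8.4000 theta=0.4000
After 2 (thin lens f=30): x=8.4000 theta=0.1200
After 3 (propagate distance d=31): x=12.1200 theta=0.1200
After 4 (thin lens f=47): x=12.1200 theta=-162/1175 (≈-0.1379)
After 5 (propagate distance d=41 (to screen)): x=7599/1175 (≈6.4672) theta=-162/1175 (≈-0.1379)
Rounded to 4 decimal places: x = 6.4672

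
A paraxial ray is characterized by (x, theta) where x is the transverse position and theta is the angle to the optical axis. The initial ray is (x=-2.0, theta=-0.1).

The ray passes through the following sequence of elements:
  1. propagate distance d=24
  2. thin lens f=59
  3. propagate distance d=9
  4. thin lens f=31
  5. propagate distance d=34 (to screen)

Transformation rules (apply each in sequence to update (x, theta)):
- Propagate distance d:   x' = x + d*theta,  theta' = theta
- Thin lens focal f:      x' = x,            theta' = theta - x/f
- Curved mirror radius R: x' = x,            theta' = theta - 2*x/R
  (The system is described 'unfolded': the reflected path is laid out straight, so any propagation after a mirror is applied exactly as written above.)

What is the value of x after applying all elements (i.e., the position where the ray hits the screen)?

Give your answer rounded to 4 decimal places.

Answer: -0.4165

Derivation:
Initial: x=-2.0000 theta=-0.1000
After 1 (propagate distance d=24): x=-4.4000 theta=-0.1000
After 2 (thin lens f=59): x=-4.4000 theta=-3/118 (≈-0.0254)
After 3 (propagate distance d=9): x=-2731/590 (≈-4.6288) theta=-3/118 (≈-0.0254)
After 4 (thin lens f=31): x=-2731/590 (≈-4.6288) theta=1133/9145 (≈0.1239)
After 5 (propagate distance d=34 (to screen)): x=-7617/18290 (≈-0.4165) theta=1133/9145 (≈0.1239)
Rounded to 4 decimal places: x = -0.4165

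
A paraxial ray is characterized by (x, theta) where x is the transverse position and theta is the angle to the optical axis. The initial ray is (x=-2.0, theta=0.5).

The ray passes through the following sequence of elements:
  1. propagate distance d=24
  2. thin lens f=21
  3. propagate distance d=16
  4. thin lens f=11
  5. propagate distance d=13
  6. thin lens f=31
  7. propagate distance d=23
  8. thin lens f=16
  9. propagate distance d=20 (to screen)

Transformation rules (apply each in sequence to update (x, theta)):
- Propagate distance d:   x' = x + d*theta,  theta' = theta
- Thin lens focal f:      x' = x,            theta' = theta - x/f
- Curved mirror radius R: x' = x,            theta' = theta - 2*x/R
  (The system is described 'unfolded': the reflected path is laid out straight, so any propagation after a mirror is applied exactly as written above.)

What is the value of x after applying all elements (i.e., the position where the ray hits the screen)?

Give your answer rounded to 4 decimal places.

Initial: x=-2.0000 theta=0.5000
After 1 (propagate distance d=24): x=10.0000 theta=0.5000
After 2 (thin lens f=21): x=10.0000 theta=1/42 (≈0.0238)
After 3 (propagate distance d=16): x=218/21 (≈10.3810) theta=1/42 (≈0.0238)
After 4 (thin lens f=11): x=218/21 (≈10.3810) theta=-425/462 (≈-0.9199)
After 5 (propagate distance d=13): x=-243/154 (≈-1.5779) theta=-425/462 (≈-0.9199)
After 6 (thin lens f=31): x=-243/154 (≈-1.5779) theta=-889/1023 (≈-0.8690)
After 7 (propagate distance d=23): x=-308857/14322 (≈-21.5652) theta=-889/1023 (≈-0.8690)
After 8 (thin lens f=16): x=-308857/14322 (≈-21.5652) theta=109721/229152 (≈0.4788)
After 9 (propagate distance d=20 (to screen)): x=-228941/19096 (≈-11.9890) theta=109721/229152 (≈0.4788)
Rounded to 4 decimal places: x = -11.9890

Answer: -11.9890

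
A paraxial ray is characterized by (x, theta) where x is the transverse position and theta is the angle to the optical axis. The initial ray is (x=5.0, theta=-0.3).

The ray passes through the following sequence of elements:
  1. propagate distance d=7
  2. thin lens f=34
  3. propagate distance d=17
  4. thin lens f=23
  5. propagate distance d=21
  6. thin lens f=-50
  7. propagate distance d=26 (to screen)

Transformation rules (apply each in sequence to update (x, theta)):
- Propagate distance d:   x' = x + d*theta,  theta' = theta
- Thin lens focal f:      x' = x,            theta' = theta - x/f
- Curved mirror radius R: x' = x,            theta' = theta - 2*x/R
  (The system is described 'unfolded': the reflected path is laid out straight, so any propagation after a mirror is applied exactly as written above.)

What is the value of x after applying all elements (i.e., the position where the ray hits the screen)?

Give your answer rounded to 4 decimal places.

Answer: -18.6726

Derivation:
Initial: x=5.0000 theta=-0.3000
After 1 (propagate distance d=7): x=2.9000 theta=-0.3000
After 2 (thin lens f=34): x=2.9000 theta=-131/340 (≈-0.3853)
After 3 (propagate distance d=17): x=-3.6500 theta=-131/340 (≈-0.3853)
After 4 (thin lens f=23): x=-3.6500 theta=-443/1955 (≈-0.2266)
After 5 (propagate distance d=21): x=-13151/1564 (≈-8.4086) theta=-443/1955 (≈-0.2266)
After 6 (thin lens f=-50): x=-13151/1564 (≈-8.4086) theta=-30871/78200 (≈-0.3948)
After 7 (propagate distance d=26 (to screen)): x=-365049/19550 (≈-18.6726) theta=-30871/78200 (≈-0.3948)
Rounded to 4 decimal places: x = -18.6726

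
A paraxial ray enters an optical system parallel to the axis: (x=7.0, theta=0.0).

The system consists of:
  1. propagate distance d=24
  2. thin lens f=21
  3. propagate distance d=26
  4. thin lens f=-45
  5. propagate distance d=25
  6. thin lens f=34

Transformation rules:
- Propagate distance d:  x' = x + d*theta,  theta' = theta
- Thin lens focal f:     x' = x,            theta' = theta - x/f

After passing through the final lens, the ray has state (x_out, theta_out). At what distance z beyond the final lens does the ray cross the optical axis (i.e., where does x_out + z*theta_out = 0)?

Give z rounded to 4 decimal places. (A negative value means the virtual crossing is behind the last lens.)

Initial: x=7.0000 theta=0.0000
After 1 (propagate distance d=24): x=7.0000 theta=0.0000
After 2 (thin lens f=21): x=7.0000 theta=-1/3 (≈-0.3333)
After 3 (propagate distance d=26): x=-5/3 (≈-1.6667) theta=-1/3 (≈-0.3333)
After 4 (thin lens f=-45): x=-5/3 (≈-1.6667) theta=-10/27 (≈-0.3704)
After 5 (propagate distance d=25): x=-295/27 (≈-10.9259) theta=-10/27 (≈-0.3704)
After 6 (thin lens f=34): x=-295/27 (≈-10.9259) theta=-5/102 (≈-0.0490)
z_focus = -x_out/theta_out = -(-295/27)/(-5/102) = -2006/9 ≈ -222.8889
Rounded to 4 decimal places: z = -222.8889

Answer: -222.8889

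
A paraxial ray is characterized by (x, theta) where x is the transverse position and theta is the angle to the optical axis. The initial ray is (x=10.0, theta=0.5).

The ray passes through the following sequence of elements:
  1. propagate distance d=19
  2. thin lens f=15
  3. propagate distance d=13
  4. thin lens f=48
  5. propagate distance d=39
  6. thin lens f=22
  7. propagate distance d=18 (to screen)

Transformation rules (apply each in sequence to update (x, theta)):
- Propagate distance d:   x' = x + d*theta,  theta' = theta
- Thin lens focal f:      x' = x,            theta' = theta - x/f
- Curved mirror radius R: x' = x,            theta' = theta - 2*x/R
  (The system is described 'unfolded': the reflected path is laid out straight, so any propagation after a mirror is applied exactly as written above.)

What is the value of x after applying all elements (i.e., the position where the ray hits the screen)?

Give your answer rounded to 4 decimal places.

Answer: -23.1750

Derivation:
Initial: x=10.0000 theta=0.5000
After 1 (propagate distance d=19): x=19.5000 theta=0.5000
After 2 (thin lens f=15): x=19.5000 theta=-0.8000
After 3 (propagate distance d=13): x=9.1000 theta=-0.8000
After 4 (thin lens f=48): x=9.1000 theta=-95/96 (≈-0.9896)
After 5 (propagate distance d=39): x=-4719/160 (≈-29.4938) theta=-95/96 (≈-0.9896)
After 6 (thin lens f=22): x=-4719/160 (≈-29.4938) theta=337/960 (≈0.3510)
After 7 (propagate distance d=18 (to screen)): x=-23.1750 theta=337/960 (≈0.3510)
Rounded to 4 decimal places: x = -23.1750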